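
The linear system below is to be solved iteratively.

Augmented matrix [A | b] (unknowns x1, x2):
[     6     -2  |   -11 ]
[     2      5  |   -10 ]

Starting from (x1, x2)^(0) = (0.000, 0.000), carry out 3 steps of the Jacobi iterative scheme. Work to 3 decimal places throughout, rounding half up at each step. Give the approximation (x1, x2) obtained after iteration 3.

Iteration 1:
  x1 = (-11 - (-2)·0.000) / (6) = -1.833
  x2 = (-10 - (2)·0.000) / (5) = -2.000
Iteration 2:
  x1 = (-11 - (-2)·-2.000) / (6) = -2.500
  x2 = (-10 - (2)·-1.833) / (5) = -1.267
Iteration 3:
  x1 = (-11 - (-2)·-1.267) / (6) = -2.256
  x2 = (-10 - (2)·-2.500) / (5) = -1.000

(-2.256, -1.000)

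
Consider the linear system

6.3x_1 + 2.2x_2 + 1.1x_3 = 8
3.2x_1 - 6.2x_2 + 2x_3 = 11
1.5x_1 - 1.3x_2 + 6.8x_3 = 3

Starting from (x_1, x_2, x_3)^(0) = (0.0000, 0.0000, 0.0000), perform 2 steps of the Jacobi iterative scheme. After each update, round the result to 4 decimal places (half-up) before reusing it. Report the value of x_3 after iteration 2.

-0.1781

Iteration 1:
  x_1 = (8 - (2.2)·0.0000 - (1.1)·0.0000) / (6.3) = 1.2698
  x_2 = (11 - (3.2)·0.0000 - (2)·0.0000) / (-6.2) = -1.7742
  x_3 = (3 - (1.5)·0.0000 - (-1.3)·0.0000) / (6.8) = 0.4412
Iteration 2:
  x_1 = (8 - (2.2)·-1.7742 - (1.1)·0.4412) / (6.3) = 1.8124
  x_2 = (11 - (3.2)·1.2698 - (2)·0.4412) / (-6.2) = -0.9765
  x_3 = (3 - (1.5)·1.2698 - (-1.3)·-1.7742) / (6.8) = -0.1781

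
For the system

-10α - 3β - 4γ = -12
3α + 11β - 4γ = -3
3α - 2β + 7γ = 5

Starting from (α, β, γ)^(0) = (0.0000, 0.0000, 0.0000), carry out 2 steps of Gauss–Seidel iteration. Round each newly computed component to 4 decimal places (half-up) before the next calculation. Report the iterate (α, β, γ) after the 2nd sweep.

Iteration 1:
  α = (-12 - (-3)·0.0000 - (-4)·0.0000) / (-10) = 1.2000
  β = (-3 - (3)·1.2000 - (-4)·0.0000) / (11) = -0.6000
  γ = (5 - (3)·1.2000 - (-2)·-0.6000) / (7) = 0.0286
Iteration 2:
  α = (-12 - (-3)·-0.6000 - (-4)·0.0286) / (-10) = 1.3686
  β = (-3 - (3)·1.3686 - (-4)·0.0286) / (11) = -0.6356
  γ = (5 - (3)·1.3686 - (-2)·-0.6356) / (7) = -0.0539

(1.3686, -0.6356, -0.0539)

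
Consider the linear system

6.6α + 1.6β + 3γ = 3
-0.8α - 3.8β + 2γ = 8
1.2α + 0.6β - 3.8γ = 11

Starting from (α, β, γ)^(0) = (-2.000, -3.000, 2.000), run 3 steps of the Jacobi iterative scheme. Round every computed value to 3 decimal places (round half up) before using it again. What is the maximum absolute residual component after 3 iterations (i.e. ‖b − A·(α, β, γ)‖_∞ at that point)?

0.536

Iteration 1:
  α = (3 - (1.6)·-3.000 - (3)·2.000) / (6.6) = 0.273
  β = (8 - (-0.8)·-2.000 - (2)·2.000) / (-3.8) = -0.632
  γ = (11 - (1.2)·-2.000 - (0.6)·-3.000) / (-3.8) = -4.000
Iteration 2:
  α = (3 - (1.6)·-0.632 - (3)·-4.000) / (6.6) = 2.426
  β = (8 - (-0.8)·0.273 - (2)·-4.000) / (-3.8) = -4.268
  γ = (11 - (1.2)·0.273 - (0.6)·-0.632) / (-3.8) = -2.908
Iteration 3:
  α = (3 - (1.6)·-4.268 - (3)·-2.908) / (6.6) = 2.811
  β = (8 - (-0.8)·2.426 - (2)·-2.908) / (-3.8) = -4.147
  γ = (11 - (1.2)·2.426 - (0.6)·-4.268) / (-3.8) = -2.803
Residual b − A·x = (-0.508, 0.096, -0.536); ∞-norm = 0.536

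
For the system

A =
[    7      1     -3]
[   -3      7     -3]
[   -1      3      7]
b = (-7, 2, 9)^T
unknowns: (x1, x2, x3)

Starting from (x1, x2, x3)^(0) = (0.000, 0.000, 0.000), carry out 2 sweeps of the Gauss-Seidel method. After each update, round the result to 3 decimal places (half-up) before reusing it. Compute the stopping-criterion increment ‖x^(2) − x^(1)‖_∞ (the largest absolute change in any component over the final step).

0.746

Iteration 1:
  x1 = (-7 - (1)·0.000 - (-3)·0.000) / (7) = -1.000
  x2 = (2 - (-3)·-1.000 - (-3)·0.000) / (7) = -0.143
  x3 = (9 - (-1)·-1.000 - (3)·-0.143) / (7) = 1.204
Iteration 2:
  x1 = (-7 - (1)·-0.143 - (-3)·1.204) / (7) = -0.464
  x2 = (2 - (-3)·-0.464 - (-3)·1.204) / (7) = 0.603
  x3 = (9 - (-1)·-0.464 - (3)·0.603) / (7) = 0.961
Change: (0.536, 0.746, -0.243) → max |·| = 0.746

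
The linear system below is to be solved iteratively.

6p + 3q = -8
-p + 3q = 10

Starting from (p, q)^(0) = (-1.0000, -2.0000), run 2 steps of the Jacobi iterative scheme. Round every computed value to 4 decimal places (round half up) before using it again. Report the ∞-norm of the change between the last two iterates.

Iteration 1:
  p = (-8 - (3)·-2.0000) / (6) = -0.3333
  q = (10 - (-1)·-1.0000) / (3) = 3.0000
Iteration 2:
  p = (-8 - (3)·3.0000) / (6) = -2.8333
  q = (10 - (-1)·-0.3333) / (3) = 3.2222
Change: (-2.5000, 0.2222) → max |·| = 2.5000

2.5000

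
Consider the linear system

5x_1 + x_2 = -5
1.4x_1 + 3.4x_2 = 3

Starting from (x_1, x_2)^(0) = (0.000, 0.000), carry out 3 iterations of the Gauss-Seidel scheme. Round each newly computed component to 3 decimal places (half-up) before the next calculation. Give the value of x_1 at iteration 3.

Iteration 1:
  x_1 = (-5 - (1)·0.000) / (5) = -1.000
  x_2 = (3 - (1.4)·-1.000) / (3.4) = 1.294
Iteration 2:
  x_1 = (-5 - (1)·1.294) / (5) = -1.259
  x_2 = (3 - (1.4)·-1.259) / (3.4) = 1.401
Iteration 3:
  x_1 = (-5 - (1)·1.401) / (5) = -1.280
  x_2 = (3 - (1.4)·-1.280) / (3.4) = 1.409

-1.280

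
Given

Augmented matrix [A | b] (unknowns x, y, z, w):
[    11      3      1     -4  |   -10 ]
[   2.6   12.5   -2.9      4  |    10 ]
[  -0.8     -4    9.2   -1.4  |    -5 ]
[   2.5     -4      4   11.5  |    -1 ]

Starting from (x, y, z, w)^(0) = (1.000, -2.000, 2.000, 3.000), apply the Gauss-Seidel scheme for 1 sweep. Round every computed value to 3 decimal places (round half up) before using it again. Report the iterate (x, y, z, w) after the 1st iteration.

(0.545, 0.191, 0.043, -0.154)

Iteration 1:
  x = (-10 - (3)·-2.000 - (1)·2.000 - (-4)·3.000) / (11) = 0.545
  y = (10 - (2.6)·0.545 - (-2.9)·2.000 - (4)·3.000) / (12.5) = 0.191
  z = (-5 - (-0.8)·0.545 - (-4)·0.191 - (-1.4)·3.000) / (9.2) = 0.043
  w = (-1 - (2.5)·0.545 - (-4)·0.191 - (4)·0.043) / (11.5) = -0.154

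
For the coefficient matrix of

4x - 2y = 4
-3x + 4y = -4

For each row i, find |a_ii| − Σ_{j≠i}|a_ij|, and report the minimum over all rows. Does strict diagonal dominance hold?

1

row 1: |4| − (2) = 2
row 2: |4| − (3) = 1
minimum over rows = 1 → strictly diagonally dominant (convergence guaranteed)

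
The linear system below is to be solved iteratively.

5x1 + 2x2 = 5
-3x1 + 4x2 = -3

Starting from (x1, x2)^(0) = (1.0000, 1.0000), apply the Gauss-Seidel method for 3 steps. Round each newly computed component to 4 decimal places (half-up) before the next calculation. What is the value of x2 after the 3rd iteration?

Iteration 1:
  x1 = (5 - (2)·1.0000) / (5) = 0.6000
  x2 = (-3 - (-3)·0.6000) / (4) = -0.3000
Iteration 2:
  x1 = (5 - (2)·-0.3000) / (5) = 1.1200
  x2 = (-3 - (-3)·1.1200) / (4) = 0.0900
Iteration 3:
  x1 = (5 - (2)·0.0900) / (5) = 0.9640
  x2 = (-3 - (-3)·0.9640) / (4) = -0.0270

-0.0270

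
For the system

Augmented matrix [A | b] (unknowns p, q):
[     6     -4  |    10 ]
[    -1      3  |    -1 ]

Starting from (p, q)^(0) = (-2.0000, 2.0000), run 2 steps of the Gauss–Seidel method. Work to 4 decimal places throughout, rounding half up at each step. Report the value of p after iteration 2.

Iteration 1:
  p = (10 - (-4)·2.0000) / (6) = 3.0000
  q = (-1 - (-1)·3.0000) / (3) = 0.6667
Iteration 2:
  p = (10 - (-4)·0.6667) / (6) = 2.1111
  q = (-1 - (-1)·2.1111) / (3) = 0.3704

2.1111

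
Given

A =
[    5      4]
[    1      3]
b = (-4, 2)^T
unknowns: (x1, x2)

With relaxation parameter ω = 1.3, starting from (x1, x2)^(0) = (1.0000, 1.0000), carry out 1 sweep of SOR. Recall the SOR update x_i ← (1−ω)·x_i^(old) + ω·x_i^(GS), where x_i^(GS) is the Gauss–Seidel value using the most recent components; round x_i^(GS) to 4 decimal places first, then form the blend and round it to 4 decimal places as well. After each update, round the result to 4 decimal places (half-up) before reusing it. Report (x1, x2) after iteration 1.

Iteration 1:
  x1: GS value = (-4 - (4)·1.0000) / (5) = -1.6000;  x1 ← (1−ω)·1.0000 + ω·-1.6000 = -2.3800
  x2: GS value = (2 - (1)·-2.3800) / (3) = 1.4600;  x2 ← (1−ω)·1.0000 + ω·1.4600 = 1.5980

(-2.3800, 1.5980)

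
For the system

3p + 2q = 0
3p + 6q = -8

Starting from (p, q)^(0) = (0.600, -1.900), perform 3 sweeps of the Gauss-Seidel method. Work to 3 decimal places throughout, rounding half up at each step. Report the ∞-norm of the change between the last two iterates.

Iteration 1:
  p = (0 - (2)·-1.900) / (3) = 1.267
  q = (-8 - (3)·1.267) / (6) = -1.967
Iteration 2:
  p = (0 - (2)·-1.967) / (3) = 1.311
  q = (-8 - (3)·1.311) / (6) = -1.989
Iteration 3:
  p = (0 - (2)·-1.989) / (3) = 1.326
  q = (-8 - (3)·1.326) / (6) = -1.996
Change: (0.015, -0.007) → max |·| = 0.015

0.015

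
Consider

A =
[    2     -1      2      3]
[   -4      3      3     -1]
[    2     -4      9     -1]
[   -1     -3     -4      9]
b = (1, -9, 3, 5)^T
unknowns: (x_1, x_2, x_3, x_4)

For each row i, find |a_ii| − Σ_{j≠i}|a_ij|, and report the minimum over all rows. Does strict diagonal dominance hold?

row 1: |2| − (1+2+3) = -4
row 2: |3| − (4+3+1) = -5
row 3: |9| − (2+4+1) = 2
row 4: |9| − (1+3+4) = 1
minimum over rows = -5 → not strictly diagonally dominant

-5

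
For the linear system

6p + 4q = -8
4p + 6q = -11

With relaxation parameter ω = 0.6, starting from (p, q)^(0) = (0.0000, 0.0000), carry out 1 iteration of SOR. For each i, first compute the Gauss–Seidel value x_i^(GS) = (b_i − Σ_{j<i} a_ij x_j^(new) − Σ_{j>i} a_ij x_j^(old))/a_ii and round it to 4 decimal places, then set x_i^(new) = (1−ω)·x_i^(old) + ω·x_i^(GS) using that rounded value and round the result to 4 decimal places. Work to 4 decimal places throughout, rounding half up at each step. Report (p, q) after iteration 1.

Iteration 1:
  p: GS value = (-8 - (4)·0.0000) / (6) = -1.3333;  p ← (1−ω)·0.0000 + ω·-1.3333 = -0.8000
  q: GS value = (-11 - (4)·-0.8000) / (6) = -1.3000;  q ← (1−ω)·0.0000 + ω·-1.3000 = -0.7800

(-0.8000, -0.7800)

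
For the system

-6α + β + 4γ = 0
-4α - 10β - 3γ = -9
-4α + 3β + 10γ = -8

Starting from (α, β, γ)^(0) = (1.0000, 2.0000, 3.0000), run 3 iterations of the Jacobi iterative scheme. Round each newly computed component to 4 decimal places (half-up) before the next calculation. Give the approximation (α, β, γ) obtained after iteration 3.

(0.2133, 1.1173, -1.1733)

Iteration 1:
  α = (0 - (1)·2.0000 - (4)·3.0000) / (-6) = 2.3333
  β = (-9 - (-4)·1.0000 - (-3)·3.0000) / (-10) = -0.4000
  γ = (-8 - (-4)·1.0000 - (3)·2.0000) / (10) = -1.0000
Iteration 2:
  α = (0 - (1)·-0.4000 - (4)·-1.0000) / (-6) = -0.7333
  β = (-9 - (-4)·2.3333 - (-3)·-1.0000) / (-10) = 0.2667
  γ = (-8 - (-4)·2.3333 - (3)·-0.4000) / (10) = 0.2533
Iteration 3:
  α = (0 - (1)·0.2667 - (4)·0.2533) / (-6) = 0.2133
  β = (-9 - (-4)·-0.7333 - (-3)·0.2533) / (-10) = 1.1173
  γ = (-8 - (-4)·-0.7333 - (3)·0.2667) / (10) = -1.1733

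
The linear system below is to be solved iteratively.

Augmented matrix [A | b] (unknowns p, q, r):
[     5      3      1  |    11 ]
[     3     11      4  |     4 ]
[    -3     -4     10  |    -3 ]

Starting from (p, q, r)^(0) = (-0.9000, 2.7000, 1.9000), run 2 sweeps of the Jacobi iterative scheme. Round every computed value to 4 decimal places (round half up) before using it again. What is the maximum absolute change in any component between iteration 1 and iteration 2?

Iteration 1:
  p = (11 - (3)·2.7000 - (1)·1.9000) / (5) = 0.2000
  q = (4 - (3)·-0.9000 - (4)·1.9000) / (11) = -0.0818
  r = (-3 - (-3)·-0.9000 - (-4)·2.7000) / (10) = 0.5100
Iteration 2:
  p = (11 - (3)·-0.0818 - (1)·0.5100) / (5) = 2.1471
  q = (4 - (3)·0.2000 - (4)·0.5100) / (11) = 0.1236
  r = (-3 - (-3)·0.2000 - (-4)·-0.0818) / (10) = -0.2727
Change: (1.9471, 0.2054, -0.7827) → max |·| = 1.9471

1.9471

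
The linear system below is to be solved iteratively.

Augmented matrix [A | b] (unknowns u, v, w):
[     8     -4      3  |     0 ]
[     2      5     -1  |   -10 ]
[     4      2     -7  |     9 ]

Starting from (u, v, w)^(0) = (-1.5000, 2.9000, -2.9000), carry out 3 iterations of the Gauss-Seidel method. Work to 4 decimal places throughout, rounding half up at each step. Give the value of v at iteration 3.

-2.5865

Iteration 1:
  u = (0 - (-4)·2.9000 - (3)·-2.9000) / (8) = 2.5375
  v = (-10 - (2)·2.5375 - (-1)·-2.9000) / (5) = -3.5950
  w = (9 - (4)·2.5375 - (2)·-3.5950) / (-7) = -0.8629
Iteration 2:
  u = (0 - (-4)·-3.5950 - (3)·-0.8629) / (8) = -1.4739
  v = (-10 - (2)·-1.4739 - (-1)·-0.8629) / (5) = -1.5830
  w = (9 - (4)·-1.4739 - (2)·-1.5830) / (-7) = -2.5802
Iteration 3:
  u = (0 - (-4)·-1.5830 - (3)·-2.5802) / (8) = 0.1761
  v = (-10 - (2)·0.1761 - (-1)·-2.5802) / (5) = -2.5865
  w = (9 - (4)·0.1761 - (2)·-2.5865) / (-7) = -1.9241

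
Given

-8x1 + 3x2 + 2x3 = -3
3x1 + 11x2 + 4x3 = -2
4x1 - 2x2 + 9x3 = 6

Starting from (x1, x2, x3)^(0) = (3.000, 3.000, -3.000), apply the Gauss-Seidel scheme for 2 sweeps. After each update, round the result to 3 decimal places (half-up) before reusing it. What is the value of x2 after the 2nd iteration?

-0.568

Iteration 1:
  x1 = (-3 - (3)·3.000 - (2)·-3.000) / (-8) = 0.750
  x2 = (-2 - (3)·0.750 - (4)·-3.000) / (11) = 0.705
  x3 = (6 - (4)·0.750 - (-2)·0.705) / (9) = 0.490
Iteration 2:
  x1 = (-3 - (3)·0.705 - (2)·0.490) / (-8) = 0.762
  x2 = (-2 - (3)·0.762 - (4)·0.490) / (11) = -0.568
  x3 = (6 - (4)·0.762 - (-2)·-0.568) / (9) = 0.202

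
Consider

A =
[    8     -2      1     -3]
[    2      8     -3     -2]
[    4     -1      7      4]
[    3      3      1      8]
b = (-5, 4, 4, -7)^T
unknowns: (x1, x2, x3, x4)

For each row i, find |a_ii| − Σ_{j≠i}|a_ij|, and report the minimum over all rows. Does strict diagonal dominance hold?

row 1: |8| − (2+1+3) = 2
row 2: |8| − (2+3+2) = 1
row 3: |7| − (4+1+4) = -2
row 4: |8| − (3+3+1) = 1
minimum over rows = -2 → not strictly diagonally dominant

-2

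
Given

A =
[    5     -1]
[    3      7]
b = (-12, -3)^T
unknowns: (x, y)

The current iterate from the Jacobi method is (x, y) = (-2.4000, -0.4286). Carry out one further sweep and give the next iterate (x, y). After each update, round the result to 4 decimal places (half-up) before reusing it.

One sweep:
  x = (-12 - (-1)·-0.4286) / (5) = -2.4857
  y = (-3 - (3)·-2.4000) / (7) = 0.6000

(-2.4857, 0.6000)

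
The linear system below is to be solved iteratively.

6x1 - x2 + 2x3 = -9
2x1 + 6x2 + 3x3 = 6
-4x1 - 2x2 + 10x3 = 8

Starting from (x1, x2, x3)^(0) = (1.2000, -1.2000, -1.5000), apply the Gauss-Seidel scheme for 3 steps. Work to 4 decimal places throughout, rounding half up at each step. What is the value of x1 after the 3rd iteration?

Iteration 1:
  x1 = (-9 - (-1)·-1.2000 - (2)·-1.5000) / (6) = -1.2000
  x2 = (6 - (2)·-1.2000 - (3)·-1.5000) / (6) = 2.1500
  x3 = (8 - (-4)·-1.2000 - (-2)·2.1500) / (10) = 0.7500
Iteration 2:
  x1 = (-9 - (-1)·2.1500 - (2)·0.7500) / (6) = -1.3917
  x2 = (6 - (2)·-1.3917 - (3)·0.7500) / (6) = 1.0889
  x3 = (8 - (-4)·-1.3917 - (-2)·1.0889) / (10) = 0.4611
Iteration 3:
  x1 = (-9 - (-1)·1.0889 - (2)·0.4611) / (6) = -1.4722
  x2 = (6 - (2)·-1.4722 - (3)·0.4611) / (6) = 1.2602
  x3 = (8 - (-4)·-1.4722 - (-2)·1.2602) / (10) = 0.4632

-1.4722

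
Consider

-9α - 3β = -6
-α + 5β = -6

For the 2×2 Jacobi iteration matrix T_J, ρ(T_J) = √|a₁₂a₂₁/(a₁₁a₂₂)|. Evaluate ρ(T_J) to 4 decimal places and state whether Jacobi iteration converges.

a₁₂a₂₁/(a₁₁a₂₂) = (-3)·(-1) / ((-9)·(5)) = -0.066667
ρ = √|-0.066667| = √0.066667 = 0.2582
ρ < 1, so Jacobi converges

0.2582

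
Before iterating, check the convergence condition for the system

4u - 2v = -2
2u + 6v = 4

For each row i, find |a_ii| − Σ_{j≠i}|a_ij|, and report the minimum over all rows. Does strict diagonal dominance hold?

2

row 1: |4| − (2) = 2
row 2: |6| − (2) = 4
minimum over rows = 2 → strictly diagonally dominant (convergence guaranteed)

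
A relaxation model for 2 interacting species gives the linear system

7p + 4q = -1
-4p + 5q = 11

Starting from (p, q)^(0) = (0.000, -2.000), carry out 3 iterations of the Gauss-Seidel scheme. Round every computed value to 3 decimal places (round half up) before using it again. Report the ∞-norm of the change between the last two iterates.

Iteration 1:
  p = (-1 - (4)·-2.000) / (7) = 1.000
  q = (11 - (-4)·1.000) / (5) = 3.000
Iteration 2:
  p = (-1 - (4)·3.000) / (7) = -1.857
  q = (11 - (-4)·-1.857) / (5) = 0.714
Iteration 3:
  p = (-1 - (4)·0.714) / (7) = -0.551
  q = (11 - (-4)·-0.551) / (5) = 1.759
Change: (1.306, 1.045) → max |·| = 1.306

1.306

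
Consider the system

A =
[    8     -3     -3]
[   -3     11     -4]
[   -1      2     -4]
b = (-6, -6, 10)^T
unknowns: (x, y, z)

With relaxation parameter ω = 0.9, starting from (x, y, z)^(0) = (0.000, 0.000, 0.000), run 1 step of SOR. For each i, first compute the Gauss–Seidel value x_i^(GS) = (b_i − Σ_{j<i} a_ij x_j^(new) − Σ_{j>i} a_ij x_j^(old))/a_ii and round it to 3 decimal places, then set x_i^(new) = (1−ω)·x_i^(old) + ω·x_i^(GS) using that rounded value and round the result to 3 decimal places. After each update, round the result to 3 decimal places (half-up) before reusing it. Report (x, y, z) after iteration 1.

Iteration 1:
  x: GS value = (-6 - (-3)·0.000 - (-3)·0.000) / (8) = -0.750;  x ← (1−ω)·0.000 + ω·-0.750 = -0.675
  y: GS value = (-6 - (-3)·-0.675 - (-4)·0.000) / (11) = -0.730;  y ← (1−ω)·0.000 + ω·-0.730 = -0.657
  z: GS value = (10 - (-1)·-0.675 - (2)·-0.657) / (-4) = -2.660;  z ← (1−ω)·0.000 + ω·-2.660 = -2.394

(-0.675, -0.657, -2.394)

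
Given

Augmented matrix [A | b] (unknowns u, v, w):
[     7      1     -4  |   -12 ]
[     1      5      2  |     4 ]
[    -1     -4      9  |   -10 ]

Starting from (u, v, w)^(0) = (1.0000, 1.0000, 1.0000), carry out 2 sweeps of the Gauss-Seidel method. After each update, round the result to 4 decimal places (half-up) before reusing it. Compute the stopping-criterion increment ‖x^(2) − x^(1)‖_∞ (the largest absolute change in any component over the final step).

Iteration 1:
  u = (-12 - (1)·1.0000 - (-4)·1.0000) / (7) = -1.2857
  v = (4 - (1)·-1.2857 - (2)·1.0000) / (5) = 0.6571
  w = (-10 - (-1)·-1.2857 - (-4)·0.6571) / (9) = -0.9619
Iteration 2:
  u = (-12 - (1)·0.6571 - (-4)·-0.9619) / (7) = -2.3578
  v = (4 - (1)·-2.3578 - (2)·-0.9619) / (5) = 1.6563
  w = (-10 - (-1)·-2.3578 - (-4)·1.6563) / (9) = -0.6370
Change: (-1.0721, 0.9992, 0.3249) → max |·| = 1.0721

1.0721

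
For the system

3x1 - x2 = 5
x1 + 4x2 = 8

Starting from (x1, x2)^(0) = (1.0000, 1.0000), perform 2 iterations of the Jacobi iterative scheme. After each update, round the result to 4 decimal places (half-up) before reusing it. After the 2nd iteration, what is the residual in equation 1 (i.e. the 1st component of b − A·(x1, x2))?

-0.2500

Iteration 1:
  x1 = (5 - (-1)·1.0000) / (3) = 2.0000
  x2 = (8 - (1)·1.0000) / (4) = 1.7500
Iteration 2:
  x1 = (5 - (-1)·1.7500) / (3) = 2.2500
  x2 = (8 - (1)·2.0000) / (4) = 1.5000
Residual b − A·x = (-0.2500, -0.2500)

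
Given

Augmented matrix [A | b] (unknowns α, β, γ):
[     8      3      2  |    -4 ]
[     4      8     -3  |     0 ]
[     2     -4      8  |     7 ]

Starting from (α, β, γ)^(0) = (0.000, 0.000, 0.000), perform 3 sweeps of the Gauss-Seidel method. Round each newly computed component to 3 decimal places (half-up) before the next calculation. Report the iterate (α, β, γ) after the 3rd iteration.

(-1.203, 1.173, 1.762)

Iteration 1:
  α = (-4 - (3)·0.000 - (2)·0.000) / (8) = -0.500
  β = (0 - (4)·-0.500 - (-3)·0.000) / (8) = 0.250
  γ = (7 - (2)·-0.500 - (-4)·0.250) / (8) = 1.125
Iteration 2:
  α = (-4 - (3)·0.250 - (2)·1.125) / (8) = -0.875
  β = (0 - (4)·-0.875 - (-3)·1.125) / (8) = 0.859
  γ = (7 - (2)·-0.875 - (-4)·0.859) / (8) = 1.523
Iteration 3:
  α = (-4 - (3)·0.859 - (2)·1.523) / (8) = -1.203
  β = (0 - (4)·-1.203 - (-3)·1.523) / (8) = 1.173
  γ = (7 - (2)·-1.203 - (-4)·1.173) / (8) = 1.762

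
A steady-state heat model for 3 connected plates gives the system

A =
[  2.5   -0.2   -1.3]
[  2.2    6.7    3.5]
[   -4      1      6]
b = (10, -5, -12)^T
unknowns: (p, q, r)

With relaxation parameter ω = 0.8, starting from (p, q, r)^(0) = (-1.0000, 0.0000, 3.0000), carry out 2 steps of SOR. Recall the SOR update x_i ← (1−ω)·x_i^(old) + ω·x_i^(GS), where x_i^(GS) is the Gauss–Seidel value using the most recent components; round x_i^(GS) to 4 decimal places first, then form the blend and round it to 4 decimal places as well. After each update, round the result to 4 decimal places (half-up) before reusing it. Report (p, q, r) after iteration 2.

Iteration 1:
  p: GS value = (10 - (-0.2)·0.0000 - (-1.3)·3.0000) / (2.5) = 5.5600;  p ← (1−ω)·-1.0000 + ω·5.5600 = 4.2480
  q: GS value = (-5 - (2.2)·4.2480 - (3.5)·3.0000) / (6.7) = -3.7083;  q ← (1−ω)·0.0000 + ω·-3.7083 = -2.9666
  r: GS value = (-12 - (-4)·4.2480 - (1)·-2.9666) / (6) = 1.3264;  r ← (1−ω)·3.0000 + ω·1.3264 = 1.6611
Iteration 2:
  p: GS value = (10 - (-0.2)·-2.9666 - (-1.3)·1.6611) / (2.5) = 4.6264;  p ← (1−ω)·4.2480 + ω·4.6264 = 4.5507
  q: GS value = (-5 - (2.2)·4.5507 - (3.5)·1.6611) / (6.7) = -3.1083;  q ← (1−ω)·-2.9666 + ω·-3.1083 = -3.0800
  r: GS value = (-12 - (-4)·4.5507 - (1)·-3.0800) / (6) = 1.5471;  r ← (1−ω)·1.6611 + ω·1.5471 = 1.5699

(4.5507, -3.0800, 1.5699)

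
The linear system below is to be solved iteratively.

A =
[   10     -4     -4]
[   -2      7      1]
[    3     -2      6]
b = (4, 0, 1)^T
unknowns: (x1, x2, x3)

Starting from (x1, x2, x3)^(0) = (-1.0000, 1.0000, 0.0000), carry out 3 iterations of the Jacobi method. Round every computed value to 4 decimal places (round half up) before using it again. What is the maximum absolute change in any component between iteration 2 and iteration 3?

0.3829

Iteration 1:
  x1 = (4 - (-4)·1.0000 - (-4)·0.0000) / (10) = 0.8000
  x2 = (0 - (-2)·-1.0000 - (1)·0.0000) / (7) = -0.2857
  x3 = (1 - (3)·-1.0000 - (-2)·1.0000) / (6) = 1.0000
Iteration 2:
  x1 = (4 - (-4)·-0.2857 - (-4)·1.0000) / (10) = 0.6857
  x2 = (0 - (-2)·0.8000 - (1)·1.0000) / (7) = 0.0857
  x3 = (1 - (3)·0.8000 - (-2)·-0.2857) / (6) = -0.3286
Iteration 3:
  x1 = (4 - (-4)·0.0857 - (-4)·-0.3286) / (10) = 0.3028
  x2 = (0 - (-2)·0.6857 - (1)·-0.3286) / (7) = 0.2429
  x3 = (1 - (3)·0.6857 - (-2)·0.0857) / (6) = -0.1476
Change: (-0.3829, 0.1572, 0.1810) → max |·| = 0.3829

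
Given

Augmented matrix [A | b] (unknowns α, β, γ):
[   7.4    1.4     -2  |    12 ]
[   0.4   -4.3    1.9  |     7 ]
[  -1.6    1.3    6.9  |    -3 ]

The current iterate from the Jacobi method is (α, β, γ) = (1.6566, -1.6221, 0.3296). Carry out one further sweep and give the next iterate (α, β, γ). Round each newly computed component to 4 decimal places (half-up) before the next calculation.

(2.0176, -1.3282, 0.2550)

One sweep:
  α = (12 - (1.4)·-1.6221 - (-2)·0.3296) / (7.4) = 2.0176
  β = (7 - (0.4)·1.6566 - (1.9)·0.3296) / (-4.3) = -1.3282
  γ = (-3 - (-1.6)·1.6566 - (1.3)·-1.6221) / (6.9) = 0.2550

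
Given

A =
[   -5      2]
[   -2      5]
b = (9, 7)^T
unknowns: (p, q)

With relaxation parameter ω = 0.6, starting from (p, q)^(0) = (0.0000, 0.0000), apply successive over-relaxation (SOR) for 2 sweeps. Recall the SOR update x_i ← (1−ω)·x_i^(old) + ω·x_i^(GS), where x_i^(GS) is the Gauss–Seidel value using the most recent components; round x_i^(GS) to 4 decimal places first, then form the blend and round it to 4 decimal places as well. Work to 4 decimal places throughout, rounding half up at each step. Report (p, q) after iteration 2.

(-1.3726, 0.7429)

Iteration 1:
  p: GS value = (9 - (2)·0.0000) / (-5) = -1.8000;  p ← (1−ω)·0.0000 + ω·-1.8000 = -1.0800
  q: GS value = (7 - (-2)·-1.0800) / (5) = 0.9680;  q ← (1−ω)·0.0000 + ω·0.9680 = 0.5808
Iteration 2:
  p: GS value = (9 - (2)·0.5808) / (-5) = -1.5677;  p ← (1−ω)·-1.0800 + ω·-1.5677 = -1.3726
  q: GS value = (7 - (-2)·-1.3726) / (5) = 0.8510;  q ← (1−ω)·0.5808 + ω·0.8510 = 0.7429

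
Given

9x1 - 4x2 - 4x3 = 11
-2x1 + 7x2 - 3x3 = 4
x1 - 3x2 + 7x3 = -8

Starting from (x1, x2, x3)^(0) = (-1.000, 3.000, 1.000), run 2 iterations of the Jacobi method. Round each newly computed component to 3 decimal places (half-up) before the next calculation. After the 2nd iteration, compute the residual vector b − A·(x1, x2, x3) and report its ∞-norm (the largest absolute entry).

Iteration 1:
  x1 = (11 - (-4)·3.000 - (-4)·1.000) / (9) = 3.000
  x2 = (4 - (-2)·-1.000 - (-3)·1.000) / (7) = 0.714
  x3 = (-8 - (1)·-1.000 - (-3)·3.000) / (7) = 0.286
Iteration 2:
  x1 = (11 - (-4)·0.714 - (-4)·0.286) / (9) = 1.667
  x2 = (4 - (-2)·3.000 - (-3)·0.286) / (7) = 1.551
  x3 = (-8 - (1)·3.000 - (-3)·0.714) / (7) = -1.265
Residual b − A·x = (-2.859, -7.318, 3.841); ∞-norm = 7.318

7.318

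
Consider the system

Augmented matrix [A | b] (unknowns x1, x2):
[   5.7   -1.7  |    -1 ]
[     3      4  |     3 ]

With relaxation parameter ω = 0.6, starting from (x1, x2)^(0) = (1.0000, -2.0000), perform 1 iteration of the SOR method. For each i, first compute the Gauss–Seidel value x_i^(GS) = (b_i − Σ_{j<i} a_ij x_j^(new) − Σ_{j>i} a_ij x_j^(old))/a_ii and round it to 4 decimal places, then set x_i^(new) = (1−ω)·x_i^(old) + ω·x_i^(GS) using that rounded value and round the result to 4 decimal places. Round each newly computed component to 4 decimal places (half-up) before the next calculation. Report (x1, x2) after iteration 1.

Iteration 1:
  x1: GS value = (-1 - (-1.7)·-2.0000) / (5.7) = -0.7719;  x1 ← (1−ω)·1.0000 + ω·-0.7719 = -0.0631
  x2: GS value = (3 - (3)·-0.0631) / (4) = 0.7973;  x2 ← (1−ω)·-2.0000 + ω·0.7973 = -0.3216

(-0.0631, -0.3216)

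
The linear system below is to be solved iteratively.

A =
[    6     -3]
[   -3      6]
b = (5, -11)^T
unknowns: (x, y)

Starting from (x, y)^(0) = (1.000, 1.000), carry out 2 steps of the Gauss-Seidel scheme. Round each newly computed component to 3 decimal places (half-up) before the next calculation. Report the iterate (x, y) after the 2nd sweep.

(0.250, -1.708)

Iteration 1:
  x = (5 - (-3)·1.000) / (6) = 1.333
  y = (-11 - (-3)·1.333) / (6) = -1.167
Iteration 2:
  x = (5 - (-3)·-1.167) / (6) = 0.250
  y = (-11 - (-3)·0.250) / (6) = -1.708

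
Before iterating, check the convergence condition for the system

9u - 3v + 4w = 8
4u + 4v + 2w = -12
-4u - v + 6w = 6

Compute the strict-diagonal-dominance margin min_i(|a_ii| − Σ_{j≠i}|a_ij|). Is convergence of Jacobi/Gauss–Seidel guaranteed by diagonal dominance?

-2

row 1: |9| − (3+4) = 2
row 2: |4| − (4+2) = -2
row 3: |6| − (4+1) = 1
minimum over rows = -2 → not strictly diagonally dominant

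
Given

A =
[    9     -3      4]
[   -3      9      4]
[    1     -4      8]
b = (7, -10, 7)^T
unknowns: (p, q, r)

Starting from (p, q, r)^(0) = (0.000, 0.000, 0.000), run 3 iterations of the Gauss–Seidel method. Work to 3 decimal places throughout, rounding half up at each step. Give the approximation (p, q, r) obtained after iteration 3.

(0.279, -1.131, 0.275)

Iteration 1:
  p = (7 - (-3)·0.000 - (4)·0.000) / (9) = 0.778
  q = (-10 - (-3)·0.778 - (4)·0.000) / (9) = -0.852
  r = (7 - (1)·0.778 - (-4)·-0.852) / (8) = 0.352
Iteration 2:
  p = (7 - (-3)·-0.852 - (4)·0.352) / (9) = 0.337
  q = (-10 - (-3)·0.337 - (4)·0.352) / (9) = -1.155
  r = (7 - (1)·0.337 - (-4)·-1.155) / (8) = 0.255
Iteration 3:
  p = (7 - (-3)·-1.155 - (4)·0.255) / (9) = 0.279
  q = (-10 - (-3)·0.279 - (4)·0.255) / (9) = -1.131
  r = (7 - (1)·0.279 - (-4)·-1.131) / (8) = 0.275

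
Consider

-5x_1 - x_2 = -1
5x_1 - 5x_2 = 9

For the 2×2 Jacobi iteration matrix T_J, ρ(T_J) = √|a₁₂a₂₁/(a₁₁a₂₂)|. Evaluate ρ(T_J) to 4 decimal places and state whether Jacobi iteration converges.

0.4472

a₁₂a₂₁/(a₁₁a₂₂) = (-1)·(5) / ((-5)·(-5)) = -0.200000
ρ = √|-0.200000| = √0.200000 = 0.4472
ρ < 1, so Jacobi converges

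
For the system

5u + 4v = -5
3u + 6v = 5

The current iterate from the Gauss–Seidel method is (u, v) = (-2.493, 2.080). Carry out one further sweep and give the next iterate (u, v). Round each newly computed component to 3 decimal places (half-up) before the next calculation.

One sweep:
  u = (-5 - (4)·2.080) / (5) = -2.664
  v = (5 - (3)·-2.664) / (6) = 2.165

(-2.664, 2.165)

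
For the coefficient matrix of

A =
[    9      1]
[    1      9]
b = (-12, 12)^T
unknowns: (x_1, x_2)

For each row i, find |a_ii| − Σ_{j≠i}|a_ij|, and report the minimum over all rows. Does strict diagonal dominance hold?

8

row 1: |9| − (1) = 8
row 2: |9| − (1) = 8
minimum over rows = 8 → strictly diagonally dominant (convergence guaranteed)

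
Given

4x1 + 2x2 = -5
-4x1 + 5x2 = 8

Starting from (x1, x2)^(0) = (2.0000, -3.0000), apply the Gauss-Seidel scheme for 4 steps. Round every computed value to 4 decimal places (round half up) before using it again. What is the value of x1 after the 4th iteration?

-1.5740

Iteration 1:
  x1 = (-5 - (2)·-3.0000) / (4) = 0.2500
  x2 = (8 - (-4)·0.2500) / (5) = 1.8000
Iteration 2:
  x1 = (-5 - (2)·1.8000) / (4) = -2.1500
  x2 = (8 - (-4)·-2.1500) / (5) = -0.1200
Iteration 3:
  x1 = (-5 - (2)·-0.1200) / (4) = -1.1900
  x2 = (8 - (-4)·-1.1900) / (5) = 0.6480
Iteration 4:
  x1 = (-5 - (2)·0.6480) / (4) = -1.5740
  x2 = (8 - (-4)·-1.5740) / (5) = 0.3408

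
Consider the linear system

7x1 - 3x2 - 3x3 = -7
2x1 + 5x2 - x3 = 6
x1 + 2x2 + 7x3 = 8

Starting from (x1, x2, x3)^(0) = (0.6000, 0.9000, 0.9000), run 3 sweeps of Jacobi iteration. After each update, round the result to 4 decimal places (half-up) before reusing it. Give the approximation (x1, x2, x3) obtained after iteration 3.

(-0.0138, 1.4374, 0.7523)

Iteration 1:
  x1 = (-7 - (-3)·0.9000 - (-3)·0.9000) / (7) = -0.2286
  x2 = (6 - (2)·0.6000 - (-1)·0.9000) / (5) = 1.1400
  x3 = (8 - (1)·0.6000 - (2)·0.9000) / (7) = 0.8000
Iteration 2:
  x1 = (-7 - (-3)·1.1400 - (-3)·0.8000) / (7) = -0.1686
  x2 = (6 - (2)·-0.2286 - (-1)·0.8000) / (5) = 1.4514
  x3 = (8 - (1)·-0.2286 - (2)·1.1400) / (7) = 0.8498
Iteration 3:
  x1 = (-7 - (-3)·1.4514 - (-3)·0.8498) / (7) = -0.0138
  x2 = (6 - (2)·-0.1686 - (-1)·0.8498) / (5) = 1.4374
  x3 = (8 - (1)·-0.1686 - (2)·1.4514) / (7) = 0.7523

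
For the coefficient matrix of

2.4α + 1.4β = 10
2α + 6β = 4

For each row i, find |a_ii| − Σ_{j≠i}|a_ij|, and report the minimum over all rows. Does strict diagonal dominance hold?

row 1: |2.4| − (1.4) = 1
row 2: |6| − (2) = 4
minimum over rows = 1 → strictly diagonally dominant (convergence guaranteed)

1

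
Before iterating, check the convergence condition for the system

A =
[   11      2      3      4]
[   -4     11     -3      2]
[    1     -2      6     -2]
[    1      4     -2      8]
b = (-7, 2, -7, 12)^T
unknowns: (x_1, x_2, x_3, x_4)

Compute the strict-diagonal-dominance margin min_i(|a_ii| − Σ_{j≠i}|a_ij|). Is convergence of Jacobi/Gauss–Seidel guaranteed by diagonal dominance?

row 1: |11| − (2+3+4) = 2
row 2: |11| − (4+3+2) = 2
row 3: |6| − (1+2+2) = 1
row 4: |8| − (1+4+2) = 1
minimum over rows = 1 → strictly diagonally dominant (convergence guaranteed)

1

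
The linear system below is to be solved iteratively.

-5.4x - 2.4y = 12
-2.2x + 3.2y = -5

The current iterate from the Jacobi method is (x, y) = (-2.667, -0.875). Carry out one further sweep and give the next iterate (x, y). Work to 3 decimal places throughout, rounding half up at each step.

One sweep:
  x = (12 - (-2.4)·-0.875) / (-5.4) = -1.833
  y = (-5 - (-2.2)·-2.667) / (3.2) = -3.396

(-1.833, -3.396)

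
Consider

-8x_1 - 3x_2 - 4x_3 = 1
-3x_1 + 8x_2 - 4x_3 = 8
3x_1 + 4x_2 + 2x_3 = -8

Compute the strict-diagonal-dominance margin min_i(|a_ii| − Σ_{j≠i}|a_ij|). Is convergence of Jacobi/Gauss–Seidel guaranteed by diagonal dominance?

row 1: |-8| − (3+4) = 1
row 2: |8| − (3+4) = 1
row 3: |2| − (3+4) = -5
minimum over rows = -5 → not strictly diagonally dominant

-5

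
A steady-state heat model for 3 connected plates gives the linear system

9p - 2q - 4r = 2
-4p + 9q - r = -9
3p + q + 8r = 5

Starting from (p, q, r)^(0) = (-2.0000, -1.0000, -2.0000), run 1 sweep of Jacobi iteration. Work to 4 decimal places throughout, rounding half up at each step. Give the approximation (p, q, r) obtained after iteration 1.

Iteration 1:
  p = (2 - (-2)·-1.0000 - (-4)·-2.0000) / (9) = -0.8889
  q = (-9 - (-4)·-2.0000 - (-1)·-2.0000) / (9) = -2.1111
  r = (5 - (3)·-2.0000 - (1)·-1.0000) / (8) = 1.5000

(-0.8889, -2.1111, 1.5000)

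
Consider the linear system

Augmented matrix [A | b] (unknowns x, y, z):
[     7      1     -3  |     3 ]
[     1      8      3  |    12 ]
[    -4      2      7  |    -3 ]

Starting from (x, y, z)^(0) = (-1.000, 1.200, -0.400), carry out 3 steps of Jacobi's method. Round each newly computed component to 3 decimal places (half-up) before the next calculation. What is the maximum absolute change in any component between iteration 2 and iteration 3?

Iteration 1:
  x = (3 - (1)·1.200 - (-3)·-0.400) / (7) = 0.086
  y = (12 - (1)·-1.000 - (3)·-0.400) / (8) = 1.775
  z = (-3 - (-4)·-1.000 - (2)·1.200) / (7) = -1.343
Iteration 2:
  x = (3 - (1)·1.775 - (-3)·-1.343) / (7) = -0.401
  y = (12 - (1)·0.086 - (3)·-1.343) / (8) = 1.993
  z = (-3 - (-4)·0.086 - (2)·1.775) / (7) = -0.887
Iteration 3:
  x = (3 - (1)·1.993 - (-3)·-0.887) / (7) = -0.236
  y = (12 - (1)·-0.401 - (3)·-0.887) / (8) = 1.883
  z = (-3 - (-4)·-0.401 - (2)·1.993) / (7) = -1.227
Change: (0.165, -0.110, -0.340) → max |·| = 0.340

0.340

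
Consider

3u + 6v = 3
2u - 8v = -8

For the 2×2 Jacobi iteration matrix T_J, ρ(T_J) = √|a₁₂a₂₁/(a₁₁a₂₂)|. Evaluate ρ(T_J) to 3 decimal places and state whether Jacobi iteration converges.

0.707

a₁₂a₂₁/(a₁₁a₂₂) = (6)·(2) / ((3)·(-8)) = -0.500000
ρ = √|-0.500000| = √0.500000 = 0.707
ρ < 1, so Jacobi converges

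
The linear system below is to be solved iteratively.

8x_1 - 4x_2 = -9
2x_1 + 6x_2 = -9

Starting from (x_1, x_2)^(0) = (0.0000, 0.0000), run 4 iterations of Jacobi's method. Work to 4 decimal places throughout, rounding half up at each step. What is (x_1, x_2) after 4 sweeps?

Iteration 1:
  x_1 = (-9 - (-4)·0.0000) / (8) = -1.1250
  x_2 = (-9 - (2)·0.0000) / (6) = -1.5000
Iteration 2:
  x_1 = (-9 - (-4)·-1.5000) / (8) = -1.8750
  x_2 = (-9 - (2)·-1.1250) / (6) = -1.1250
Iteration 3:
  x_1 = (-9 - (-4)·-1.1250) / (8) = -1.6875
  x_2 = (-9 - (2)·-1.8750) / (6) = -0.8750
Iteration 4:
  x_1 = (-9 - (-4)·-0.8750) / (8) = -1.5625
  x_2 = (-9 - (2)·-1.6875) / (6) = -0.9375

(-1.5625, -0.9375)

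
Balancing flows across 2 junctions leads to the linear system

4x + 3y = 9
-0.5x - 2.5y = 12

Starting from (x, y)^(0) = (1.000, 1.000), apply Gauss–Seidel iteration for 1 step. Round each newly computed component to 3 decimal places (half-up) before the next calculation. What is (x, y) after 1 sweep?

Iteration 1:
  x = (9 - (3)·1.000) / (4) = 1.500
  y = (12 - (-0.5)·1.500) / (-2.5) = -5.100

(1.500, -5.100)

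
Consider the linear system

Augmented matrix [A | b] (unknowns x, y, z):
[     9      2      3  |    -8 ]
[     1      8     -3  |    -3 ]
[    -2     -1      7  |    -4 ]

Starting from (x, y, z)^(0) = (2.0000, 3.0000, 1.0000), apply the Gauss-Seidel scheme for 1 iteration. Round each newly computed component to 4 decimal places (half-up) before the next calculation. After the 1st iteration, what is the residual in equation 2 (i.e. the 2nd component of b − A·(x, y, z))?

Iteration 1:
  x = (-8 - (2)·3.0000 - (3)·1.0000) / (9) = -1.8889
  y = (-3 - (1)·-1.8889 - (-3)·1.0000) / (8) = 0.2361
  z = (-4 - (-2)·-1.8889 - (-1)·0.2361) / (7) = -1.0774
Residual b − A·x = (11.7601, -6.2321, 0.0001)

-6.2321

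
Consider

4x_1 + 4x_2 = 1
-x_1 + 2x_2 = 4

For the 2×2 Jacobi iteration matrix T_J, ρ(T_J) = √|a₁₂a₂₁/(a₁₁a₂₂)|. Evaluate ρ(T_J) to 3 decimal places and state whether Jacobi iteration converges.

a₁₂a₂₁/(a₁₁a₂₂) = (4)·(-1) / ((4)·(2)) = -0.500000
ρ = √|-0.500000| = √0.500000 = 0.707
ρ < 1, so Jacobi converges

0.707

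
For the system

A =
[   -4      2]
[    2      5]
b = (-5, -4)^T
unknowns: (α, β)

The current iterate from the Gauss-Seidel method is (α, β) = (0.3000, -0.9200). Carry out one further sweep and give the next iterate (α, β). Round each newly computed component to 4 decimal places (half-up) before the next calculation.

One sweep:
  α = (-5 - (2)·-0.9200) / (-4) = 0.7900
  β = (-4 - (2)·0.7900) / (5) = -1.1160

(0.7900, -1.1160)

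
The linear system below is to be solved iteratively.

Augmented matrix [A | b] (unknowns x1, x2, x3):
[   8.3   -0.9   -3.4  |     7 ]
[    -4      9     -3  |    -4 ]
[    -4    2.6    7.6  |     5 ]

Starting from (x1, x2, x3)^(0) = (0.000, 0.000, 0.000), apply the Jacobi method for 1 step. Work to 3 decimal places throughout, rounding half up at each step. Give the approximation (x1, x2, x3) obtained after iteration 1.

(0.843, -0.444, 0.658)

Iteration 1:
  x1 = (7 - (-0.9)·0.000 - (-3.4)·0.000) / (8.3) = 0.843
  x2 = (-4 - (-4)·0.000 - (-3)·0.000) / (9) = -0.444
  x3 = (5 - (-4)·0.000 - (2.6)·0.000) / (7.6) = 0.658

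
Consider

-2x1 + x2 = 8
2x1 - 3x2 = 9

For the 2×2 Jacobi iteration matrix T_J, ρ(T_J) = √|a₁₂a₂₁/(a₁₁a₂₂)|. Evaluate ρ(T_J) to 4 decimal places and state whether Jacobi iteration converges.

a₁₂a₂₁/(a₁₁a₂₂) = (1)·(2) / ((-2)·(-3)) = 0.333333
ρ = √|0.333333| = √0.333333 = 0.5774
ρ < 1, so Jacobi converges

0.5774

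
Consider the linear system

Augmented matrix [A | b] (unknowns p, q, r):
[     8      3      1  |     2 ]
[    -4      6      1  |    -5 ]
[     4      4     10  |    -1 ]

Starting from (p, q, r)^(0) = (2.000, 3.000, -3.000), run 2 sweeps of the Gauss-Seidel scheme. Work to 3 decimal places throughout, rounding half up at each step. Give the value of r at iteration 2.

-0.045

Iteration 1:
  p = (2 - (3)·3.000 - (1)·-3.000) / (8) = -0.500
  q = (-5 - (-4)·-0.500 - (1)·-3.000) / (6) = -0.667
  r = (-1 - (4)·-0.500 - (4)·-0.667) / (10) = 0.367
Iteration 2:
  p = (2 - (3)·-0.667 - (1)·0.367) / (8) = 0.454
  q = (-5 - (-4)·0.454 - (1)·0.367) / (6) = -0.592
  r = (-1 - (4)·0.454 - (4)·-0.592) / (10) = -0.045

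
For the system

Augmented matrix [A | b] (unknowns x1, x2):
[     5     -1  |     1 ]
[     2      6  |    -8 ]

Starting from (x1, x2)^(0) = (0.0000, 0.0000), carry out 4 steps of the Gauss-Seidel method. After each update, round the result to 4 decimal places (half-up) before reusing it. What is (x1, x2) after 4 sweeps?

Iteration 1:
  x1 = (1 - (-1)·0.0000) / (5) = 0.2000
  x2 = (-8 - (2)·0.2000) / (6) = -1.4000
Iteration 2:
  x1 = (1 - (-1)·-1.4000) / (5) = -0.0800
  x2 = (-8 - (2)·-0.0800) / (6) = -1.3067
Iteration 3:
  x1 = (1 - (-1)·-1.3067) / (5) = -0.0613
  x2 = (-8 - (2)·-0.0613) / (6) = -1.3129
Iteration 4:
  x1 = (1 - (-1)·-1.3129) / (5) = -0.0626
  x2 = (-8 - (2)·-0.0626) / (6) = -1.3125

(-0.0626, -1.3125)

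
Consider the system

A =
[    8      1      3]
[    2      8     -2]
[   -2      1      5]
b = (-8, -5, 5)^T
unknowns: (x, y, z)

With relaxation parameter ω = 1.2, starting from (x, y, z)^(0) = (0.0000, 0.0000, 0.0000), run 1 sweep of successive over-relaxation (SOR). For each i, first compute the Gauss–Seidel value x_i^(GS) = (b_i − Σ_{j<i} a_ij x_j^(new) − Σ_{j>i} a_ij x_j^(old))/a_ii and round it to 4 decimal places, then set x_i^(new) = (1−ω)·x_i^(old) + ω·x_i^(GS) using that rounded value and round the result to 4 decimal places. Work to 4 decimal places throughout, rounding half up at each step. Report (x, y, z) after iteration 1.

Iteration 1:
  x: GS value = (-8 - (1)·0.0000 - (3)·0.0000) / (8) = -1.0000;  x ← (1−ω)·0.0000 + ω·-1.0000 = -1.2000
  y: GS value = (-5 - (2)·-1.2000 - (-2)·0.0000) / (8) = -0.3250;  y ← (1−ω)·0.0000 + ω·-0.3250 = -0.3900
  z: GS value = (5 - (-2)·-1.2000 - (1)·-0.3900) / (5) = 0.5980;  z ← (1−ω)·0.0000 + ω·0.5980 = 0.7176

(-1.2000, -0.3900, 0.7176)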